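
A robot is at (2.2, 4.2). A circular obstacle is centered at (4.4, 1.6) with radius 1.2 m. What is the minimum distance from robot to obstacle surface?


center_dist = sqrt((2.2-4.4)^2 + (4.2-1.6)^2)
= sqrt(4.84 + 6.76)
= 3.4059
min_dist = center_dist - radius = 3.4059 - 1.2 = 2.2059 m


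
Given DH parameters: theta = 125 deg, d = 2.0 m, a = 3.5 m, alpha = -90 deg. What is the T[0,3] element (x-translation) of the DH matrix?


T[0,3] = a * cos(theta)
= 3.5 * cos(125 deg)
= 3.5 * -0.5736
= -2.0075


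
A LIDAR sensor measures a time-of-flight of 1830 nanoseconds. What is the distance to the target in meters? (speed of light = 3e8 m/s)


tof = 1830 ns = 1.83e-06 s
dist = c * tof / 2
= 3e8 * 1.83e-06 / 2
= 274.5 m


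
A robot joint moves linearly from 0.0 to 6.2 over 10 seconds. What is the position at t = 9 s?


s = t/T = 9/10 = 0.9
p(t) = p0 + (pf-p0)*s
= 0.0 + (6.2 - 0.0) * 0.9
= 5.58


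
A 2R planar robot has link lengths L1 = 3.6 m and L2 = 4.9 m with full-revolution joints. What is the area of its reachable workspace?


r_max = L1 + L2 = 8.5 m
r_min = |L1 - L2| = 1.3 m
Area = pi*(r_max^2 - r_min^2)
= pi*(72.25 - 1.69)
= pi * 70.56
= 221.6708 m^2


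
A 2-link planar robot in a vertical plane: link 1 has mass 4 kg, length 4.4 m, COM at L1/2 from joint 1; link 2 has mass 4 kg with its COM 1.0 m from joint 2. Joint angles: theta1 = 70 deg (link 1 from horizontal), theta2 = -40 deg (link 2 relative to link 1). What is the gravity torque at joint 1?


Horizontal distance from joint 1 to link-1 COM:
  x_c1 = (L1/2)*cos(t1) = 2.2 * 0.342 = 0.7524 m
Horizontal distance from joint 1 to link-2 COM:
  x_c2 = L1*cos(t1) + Lc2*cos(t1+t2)
       = 4.4*0.342 + 1.0*0.866 = 2.3709 m
tau1 = m1*g*x_c1 + m2*g*x_c2
     = 4*9.81*0.7524 + 4*9.81*2.3709
     = 29.5259 + 93.0347
     = 122.5606 Nm


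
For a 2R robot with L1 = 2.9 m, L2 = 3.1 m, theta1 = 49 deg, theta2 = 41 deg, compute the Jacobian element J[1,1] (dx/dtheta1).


J[1,1] = -L1*sin(t1) - L2*sin(t1+t2)
= -2.9*sin(49) - 3.1*sin(90)
= -5.2887


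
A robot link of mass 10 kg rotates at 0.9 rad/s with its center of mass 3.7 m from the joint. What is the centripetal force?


F = m * omega^2 * r
= 10 * 0.9^2 * 3.7
= 10 * 0.81 * 3.7
= 29.97 N


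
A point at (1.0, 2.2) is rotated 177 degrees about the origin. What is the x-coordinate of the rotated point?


x' = x*cos(theta) - y*sin(theta)
cos(177 deg) = -0.9986, sin(177 deg) = 0.0523
x' = 1.0 * -0.9986 - 2.2 * 0.0523
= -0.9986 - 0.1151
= -1.1138


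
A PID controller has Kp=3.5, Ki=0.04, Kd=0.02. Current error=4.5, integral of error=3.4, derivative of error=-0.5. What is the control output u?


u = Kp*e + Ki*int(e) + Kd*de/dt
= 3.5*4.5 + 0.04*3.4 + 0.02*(-0.5)
= 15.75 + 0.136 + -0.01
= 15.876


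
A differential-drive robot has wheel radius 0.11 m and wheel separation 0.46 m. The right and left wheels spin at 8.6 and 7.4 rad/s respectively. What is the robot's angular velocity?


vR = r*wR = 0.11*8.6 = 0.946 m/s
vL = r*wL = 0.11*7.4 = 0.814 m/s
v = (vR+vL)/2 = 0.88 m/s
omega = (vR-vL)/L = 0.287 rad/s
angular velocity = 0.287 rad/s


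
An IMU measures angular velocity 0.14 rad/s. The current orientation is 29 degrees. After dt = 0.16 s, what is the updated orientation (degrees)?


delta_theta = w * dt = 0.14 * 0.16 = 0.0224 rad
= 1.2834 deg
theta_new = 29 + 1.2834 = 30.2834 deg


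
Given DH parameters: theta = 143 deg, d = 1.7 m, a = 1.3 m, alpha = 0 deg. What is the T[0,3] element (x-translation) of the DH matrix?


T[0,3] = a * cos(theta)
= 1.3 * cos(143 deg)
= 1.3 * -0.7986
= -1.0382


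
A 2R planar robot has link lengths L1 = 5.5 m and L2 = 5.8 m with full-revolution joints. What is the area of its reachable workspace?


r_max = L1 + L2 = 11.3 m
r_min = |L1 - L2| = 0.3 m
Area = pi*(r_max^2 - r_min^2)
= pi*(127.69 - 0.09)
= pi * 127.6
= 400.8672 m^2


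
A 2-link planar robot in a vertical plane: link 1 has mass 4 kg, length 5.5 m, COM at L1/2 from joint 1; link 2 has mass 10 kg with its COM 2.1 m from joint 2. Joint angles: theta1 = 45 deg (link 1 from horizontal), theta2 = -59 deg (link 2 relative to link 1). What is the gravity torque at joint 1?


Horizontal distance from joint 1 to link-1 COM:
  x_c1 = (L1/2)*cos(t1) = 2.75 * 0.7071 = 1.9445 m
Horizontal distance from joint 1 to link-2 COM:
  x_c2 = L1*cos(t1) + Lc2*cos(t1+t2)
       = 5.5*0.7071 + 2.1*0.9703 = 5.9267 m
tau1 = m1*g*x_c1 + m2*g*x_c2
     = 4*9.81*1.9445 + 10*9.81*5.9267
     = 76.3039 + 581.4101
     = 657.714 Nm


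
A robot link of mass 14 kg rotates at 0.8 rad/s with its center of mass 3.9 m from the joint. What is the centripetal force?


F = m * omega^2 * r
= 14 * 0.8^2 * 3.9
= 14 * 0.64 * 3.9
= 34.944 N


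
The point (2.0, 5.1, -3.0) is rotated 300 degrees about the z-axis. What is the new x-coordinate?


Rotation about z-axis: x' = x*cos(theta) - y*sin(theta)
= 2.0 * 0.5 - 5.1 * -0.866
= 5.4167


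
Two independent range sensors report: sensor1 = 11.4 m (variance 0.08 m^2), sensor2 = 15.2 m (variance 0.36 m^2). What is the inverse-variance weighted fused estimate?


w1 = (1/var1) / (1/var1 + 1/var2)
   = 12.5 / (12.5 + 2.7778) = 0.8182
w2 = 1 - w1 = 0.1818
fused = w1*s1 + w2*s2 = 9.3273 + 2.7636
= 12.0909 m


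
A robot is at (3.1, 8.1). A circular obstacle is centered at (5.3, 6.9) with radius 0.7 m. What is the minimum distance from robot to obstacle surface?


center_dist = sqrt((3.1-5.3)^2 + (8.1-6.9)^2)
= sqrt(4.84 + 1.44)
= 2.506
min_dist = center_dist - radius = 2.506 - 0.7 = 1.806 m


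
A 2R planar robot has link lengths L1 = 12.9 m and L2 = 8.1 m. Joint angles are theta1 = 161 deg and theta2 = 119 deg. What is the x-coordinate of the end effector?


Convert angles to radians: theta1 = 2.81, theta2 = 2.0769
x = L1*cos(theta1) + L2*cos(theta1+theta2)
x = -12.1972 + 1.4066
x = -10.7906


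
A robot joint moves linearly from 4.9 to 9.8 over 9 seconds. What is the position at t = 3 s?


s = t/T = 3/9 = 0.3333
p(t) = p0 + (pf-p0)*s
= 4.9 + (9.8 - 4.9) * 0.3333
= 6.5333


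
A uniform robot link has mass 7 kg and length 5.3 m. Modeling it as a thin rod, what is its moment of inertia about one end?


I = (1/3) * m * L^2
= (1/3) * 7 * 5.3^2
= 0.333333 * 7 * 28.09
= 65.5433 kg*m^2


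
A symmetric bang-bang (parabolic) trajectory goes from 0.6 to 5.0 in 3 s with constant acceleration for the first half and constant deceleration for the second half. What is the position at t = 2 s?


Symmetric rest-to-rest: each phase covers (pf-p0)/2 in time T/2. 0.5*a*(T/2)^2 = (pf-p0)/2 => a = 4*(pf-p0)/T^2
a = 4*(5.0-0.6)/3^2 = 1.9556
t = 2 is in the deceleration phase (t > T/2).
p = pf - 0.5*a*(T-t)^2 = 5.0 - 0.5*1.9556*1^2
= 4.0222


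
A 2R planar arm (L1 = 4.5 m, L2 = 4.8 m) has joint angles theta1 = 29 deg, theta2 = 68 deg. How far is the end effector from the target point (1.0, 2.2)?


End effector via forward kinematics:
x = L1*cos(t1) + L2*cos(t1+t2) = 3.3508
y = L1*sin(t1) + L2*sin(t1+t2) = 6.9459
Distance to target:
d = sqrt((1.0 - 3.3508)^2 + (2.2 - 6.9459)^2)
= sqrt(5.5263 + 22.5232)
= 5.2962 m


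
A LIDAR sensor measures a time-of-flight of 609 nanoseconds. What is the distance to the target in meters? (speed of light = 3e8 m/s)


tof = 609 ns = 6.09e-07 s
dist = c * tof / 2
= 3e8 * 6.09e-07 / 2
= 91.35 m


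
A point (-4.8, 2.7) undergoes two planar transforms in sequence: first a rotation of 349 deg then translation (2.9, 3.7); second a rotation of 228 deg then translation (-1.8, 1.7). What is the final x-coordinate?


After transform 1:
x1 = cos(349)*-4.8 - sin(349)*2.7 + 2.9 = -1.2966
y1 = sin(349)*-4.8 + cos(349)*2.7 + 3.7 = 7.2663
After transform 2:
x2 = cos(228)*-1.2966 - sin(228)*7.2663 + -1.8
= 4.4675


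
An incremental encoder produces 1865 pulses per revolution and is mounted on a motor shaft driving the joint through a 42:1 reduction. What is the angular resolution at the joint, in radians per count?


counts per rev = 1865
effective counts at joint = 1865 * 42 = 78330
resolution = 2*pi / 78330
= 8.0214e-05 rad/count


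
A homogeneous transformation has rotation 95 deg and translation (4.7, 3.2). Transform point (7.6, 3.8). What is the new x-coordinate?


x' = cos(theta)*px - sin(theta)*py + tx
= -0.0872*7.6 - 0.9962*3.8 + 4.7
= 0.2521


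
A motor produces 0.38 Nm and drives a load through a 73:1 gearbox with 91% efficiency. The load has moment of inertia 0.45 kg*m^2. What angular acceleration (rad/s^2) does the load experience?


tau_out = tau_motor * N * eta
= 0.38 * 73 * 0.91 = 25.2434 Nm
alpha = tau_out / I = 25.2434 / 0.45
= 56.0964 rad/s^2


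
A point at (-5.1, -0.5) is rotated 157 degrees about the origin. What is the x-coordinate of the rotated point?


x' = x*cos(theta) - y*sin(theta)
cos(157 deg) = -0.9205, sin(157 deg) = 0.3907
x' = -5.1 * -0.9205 - -0.5 * 0.3907
= 4.6946 - -0.1954
= 4.8899


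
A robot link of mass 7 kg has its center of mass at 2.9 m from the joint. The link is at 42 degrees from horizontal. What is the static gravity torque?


tau = m*g*L*cos(angle)
= 7 * 9.81 * 2.9 * cos(42 deg)
= 7 * 9.81 * 2.9 * 0.7431
= 147.9921 Nm


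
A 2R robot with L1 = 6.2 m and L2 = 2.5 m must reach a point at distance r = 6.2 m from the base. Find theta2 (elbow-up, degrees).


cos(theta2) = (r^2 - L1^2 - L2^2) / (2*L1*L2)
cos(theta2) = (38.44 - 38.44 - 6.25) / 31.0
cos(theta2) = -0.201613
theta2 = 101.6313 degrees


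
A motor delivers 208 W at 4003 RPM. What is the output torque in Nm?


omega = 4003 * 2*pi/60 = 419.1932 rad/s
tau = P / omega = 208 / 419.1932
= 0.4962 Nm


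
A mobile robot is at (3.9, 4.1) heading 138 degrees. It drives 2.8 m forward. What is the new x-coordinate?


x_new = x0 + d*cos(theta)
= 3.9 + 2.8*cos(138)
= 3.9 + -2.0808
= 1.8192


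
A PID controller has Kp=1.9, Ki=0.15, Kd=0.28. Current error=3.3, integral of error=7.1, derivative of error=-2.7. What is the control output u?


u = Kp*e + Ki*int(e) + Kd*de/dt
= 1.9*3.3 + 0.15*7.1 + 0.28*(-2.7)
= 6.27 + 1.065 + -0.756
= 6.579


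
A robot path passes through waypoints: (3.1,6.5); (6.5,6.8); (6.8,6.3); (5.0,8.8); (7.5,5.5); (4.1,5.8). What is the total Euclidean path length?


Segment lengths:
  seg1 = sqrt((3.4)^2 + (0.3)^2) = 3.4132
  seg2 = sqrt((0.3)^2 + (-0.5)^2) = 0.5831
  seg3 = sqrt((-1.8)^2 + (2.5)^2) = 3.0806
  seg4 = sqrt((2.5)^2 + (-3.3)^2) = 4.14
  seg5 = sqrt((-3.4)^2 + (0.3)^2) = 3.4132
Total = 14.6301


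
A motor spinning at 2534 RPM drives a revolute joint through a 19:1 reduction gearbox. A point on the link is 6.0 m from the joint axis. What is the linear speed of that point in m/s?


omega_motor = 2534 * 2*pi/60 = 265.3599 rad/s
omega_joint = omega_motor / 19 = 13.9663 rad/s
v = omega_joint * r = 13.9663 * 6.0
= 83.7979 m/s


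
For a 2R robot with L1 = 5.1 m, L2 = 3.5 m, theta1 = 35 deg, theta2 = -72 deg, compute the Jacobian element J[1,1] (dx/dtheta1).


J[1,1] = -L1*sin(t1) - L2*sin(t1+t2)
= -5.1*sin(35) - 3.5*sin(-37)
= -0.8189


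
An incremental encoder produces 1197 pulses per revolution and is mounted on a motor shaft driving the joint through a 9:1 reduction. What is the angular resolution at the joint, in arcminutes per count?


counts per rev = 1197
effective counts at joint = 1197 * 9 = 10773
resolution = 360*60 / 10773
= 2.005 arcmin/count


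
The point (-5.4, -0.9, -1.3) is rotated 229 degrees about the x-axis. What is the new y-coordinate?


Rotation about x-axis: y' = y*cos(theta) - z*sin(theta)
= -0.9 * -0.6561 - -1.3 * -0.7547
= -0.3907


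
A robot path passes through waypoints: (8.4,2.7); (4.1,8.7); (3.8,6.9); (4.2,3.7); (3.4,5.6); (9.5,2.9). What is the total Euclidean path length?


Segment lengths:
  seg1 = sqrt((-4.3)^2 + (6.0)^2) = 7.3817
  seg2 = sqrt((-0.3)^2 + (-1.8)^2) = 1.8248
  seg3 = sqrt((0.4)^2 + (-3.2)^2) = 3.2249
  seg4 = sqrt((-0.8)^2 + (1.9)^2) = 2.0616
  seg5 = sqrt((6.1)^2 + (-2.7)^2) = 6.6708
Total = 21.1639


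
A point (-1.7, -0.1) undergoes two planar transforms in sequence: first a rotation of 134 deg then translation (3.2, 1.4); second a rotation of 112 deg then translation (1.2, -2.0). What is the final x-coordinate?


After transform 1:
x1 = cos(134)*-1.7 - sin(134)*-0.1 + 3.2 = 4.4529
y1 = sin(134)*-1.7 + cos(134)*-0.1 + 1.4 = 0.2466
After transform 2:
x2 = cos(112)*4.4529 - sin(112)*0.2466 + 1.2
= -0.6967


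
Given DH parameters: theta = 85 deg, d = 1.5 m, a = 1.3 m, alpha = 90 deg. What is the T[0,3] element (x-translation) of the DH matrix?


T[0,3] = a * cos(theta)
= 1.3 * cos(85 deg)
= 1.3 * 0.0872
= 0.1133


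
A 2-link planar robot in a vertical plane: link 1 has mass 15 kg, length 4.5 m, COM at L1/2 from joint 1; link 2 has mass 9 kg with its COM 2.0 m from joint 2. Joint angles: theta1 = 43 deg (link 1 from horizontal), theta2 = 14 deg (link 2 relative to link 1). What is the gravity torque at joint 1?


Horizontal distance from joint 1 to link-1 COM:
  x_c1 = (L1/2)*cos(t1) = 2.25 * 0.7314 = 1.6455 m
Horizontal distance from joint 1 to link-2 COM:
  x_c2 = L1*cos(t1) + Lc2*cos(t1+t2)
       = 4.5*0.7314 + 2.0*0.5446 = 4.3804 m
tau1 = m1*g*x_c1 + m2*g*x_c2
     = 15*9.81*1.6455 + 9*9.81*4.3804
     = 242.1421 + 386.7428
     = 628.8849 Nm


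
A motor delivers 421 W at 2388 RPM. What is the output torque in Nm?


omega = 2388 * 2*pi/60 = 250.0708 rad/s
tau = P / omega = 421 / 250.0708
= 1.6835 Nm


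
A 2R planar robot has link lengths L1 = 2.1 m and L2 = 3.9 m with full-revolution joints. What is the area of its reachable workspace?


r_max = L1 + L2 = 6.0 m
r_min = |L1 - L2| = 1.8 m
Area = pi*(r_max^2 - r_min^2)
= pi*(36.0 - 3.24)
= pi * 32.76
= 102.9186 m^2


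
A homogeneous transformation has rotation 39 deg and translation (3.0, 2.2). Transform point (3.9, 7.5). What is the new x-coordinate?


x' = cos(theta)*px - sin(theta)*py + tx
= 0.7771*3.9 - 0.6293*7.5 + 3.0
= 1.311


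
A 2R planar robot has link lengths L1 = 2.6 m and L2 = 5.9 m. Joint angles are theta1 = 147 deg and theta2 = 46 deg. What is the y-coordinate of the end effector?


Convert angles to radians: theta1 = 2.5656, theta2 = 0.8029
y = L1*sin(theta1) + L2*sin(theta1+theta2)
y = 1.4161 + -1.3272
y = 0.0889


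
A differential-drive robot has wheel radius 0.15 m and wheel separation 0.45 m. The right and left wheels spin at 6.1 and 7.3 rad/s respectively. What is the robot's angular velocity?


vR = r*wR = 0.15*6.1 = 0.915 m/s
vL = r*wL = 0.15*7.3 = 1.095 m/s
v = (vR+vL)/2 = 1.005 m/s
omega = (vR-vL)/L = -0.4 rad/s
angular velocity = -0.4 rad/s


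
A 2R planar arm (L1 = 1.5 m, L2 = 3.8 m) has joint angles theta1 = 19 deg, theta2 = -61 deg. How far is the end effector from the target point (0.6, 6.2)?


End effector via forward kinematics:
x = L1*cos(t1) + L2*cos(t1+t2) = 4.2422
y = L1*sin(t1) + L2*sin(t1+t2) = -2.0543
Distance to target:
d = sqrt((0.6 - 4.2422)^2 + (6.2 - -2.0543)^2)
= sqrt(13.2658 + 68.1342)
= 9.0222 m


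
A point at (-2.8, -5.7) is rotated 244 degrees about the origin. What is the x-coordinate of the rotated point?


x' = x*cos(theta) - y*sin(theta)
cos(244 deg) = -0.4384, sin(244 deg) = -0.8988
x' = -2.8 * -0.4384 - -5.7 * -0.8988
= 1.2274 - 5.1231
= -3.8957


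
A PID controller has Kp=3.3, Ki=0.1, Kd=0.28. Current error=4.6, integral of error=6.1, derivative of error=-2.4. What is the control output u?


u = Kp*e + Ki*int(e) + Kd*de/dt
= 3.3*4.6 + 0.1*6.1 + 0.28*(-2.4)
= 15.18 + 0.61 + -0.672
= 15.118


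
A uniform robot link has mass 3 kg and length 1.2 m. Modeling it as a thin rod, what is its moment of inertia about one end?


I = (1/3) * m * L^2
= (1/3) * 3 * 1.2^2
= 0.333333 * 3 * 1.44
= 1.44 kg*m^2


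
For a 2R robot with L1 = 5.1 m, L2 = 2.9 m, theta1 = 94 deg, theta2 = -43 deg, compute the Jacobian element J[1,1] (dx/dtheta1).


J[1,1] = -L1*sin(t1) - L2*sin(t1+t2)
= -5.1*sin(94) - 2.9*sin(51)
= -7.3413


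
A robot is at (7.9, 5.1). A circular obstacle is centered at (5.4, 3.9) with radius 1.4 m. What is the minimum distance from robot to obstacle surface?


center_dist = sqrt((7.9-5.4)^2 + (5.1-3.9)^2)
= sqrt(6.25 + 1.44)
= 2.7731
min_dist = center_dist - radius = 2.7731 - 1.4 = 1.3731 m


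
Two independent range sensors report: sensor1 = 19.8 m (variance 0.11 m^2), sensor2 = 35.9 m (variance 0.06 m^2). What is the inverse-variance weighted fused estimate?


w1 = (1/var1) / (1/var1 + 1/var2)
   = 9.0909 / (9.0909 + 16.6667) = 0.3529
w2 = 1 - w1 = 0.6471
fused = w1*s1 + w2*s2 = 6.9882 + 23.2294
= 30.2176 m


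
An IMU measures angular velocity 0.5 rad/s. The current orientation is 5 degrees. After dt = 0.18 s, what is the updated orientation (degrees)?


delta_theta = w * dt = 0.5 * 0.18 = 0.09 rad
= 5.1566 deg
theta_new = 5 + 5.1566 = 10.1566 deg


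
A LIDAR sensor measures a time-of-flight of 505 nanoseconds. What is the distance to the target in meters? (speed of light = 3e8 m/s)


tof = 505 ns = 5.05e-07 s
dist = c * tof / 2
= 3e8 * 5.05e-07 / 2
= 75.75 m


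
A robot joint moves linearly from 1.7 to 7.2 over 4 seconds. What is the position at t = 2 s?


s = t/T = 2/4 = 0.5
p(t) = p0 + (pf-p0)*s
= 1.7 + (7.2 - 1.7) * 0.5
= 4.45


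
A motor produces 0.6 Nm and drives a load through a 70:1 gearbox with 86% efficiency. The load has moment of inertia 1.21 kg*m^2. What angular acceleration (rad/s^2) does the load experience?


tau_out = tau_motor * N * eta
= 0.6 * 70 * 0.86 = 36.12 Nm
alpha = tau_out / I = 36.12 / 1.21
= 29.8512 rad/s^2


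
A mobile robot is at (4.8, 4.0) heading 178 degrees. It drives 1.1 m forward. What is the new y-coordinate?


y_new = y0 + d*sin(theta)
= 4.0 + 1.1*sin(178)
= 4.0 + 0.0384
= 4.0384


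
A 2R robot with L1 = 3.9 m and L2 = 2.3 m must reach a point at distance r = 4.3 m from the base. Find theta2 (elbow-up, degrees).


cos(theta2) = (r^2 - L1^2 - L2^2) / (2*L1*L2)
cos(theta2) = (18.49 - 15.21 - 5.29) / 17.94
cos(theta2) = -0.11204
theta2 = 96.4329 degrees


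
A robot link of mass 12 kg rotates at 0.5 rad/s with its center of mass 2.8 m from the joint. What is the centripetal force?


F = m * omega^2 * r
= 12 * 0.5^2 * 2.8
= 12 * 0.25 * 2.8
= 8.4 N


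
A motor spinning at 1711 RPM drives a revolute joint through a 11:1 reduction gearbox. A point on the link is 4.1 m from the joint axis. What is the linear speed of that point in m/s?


omega_motor = 1711 * 2*pi/60 = 179.1755 rad/s
omega_joint = omega_motor / 11 = 16.2887 rad/s
v = omega_joint * r = 16.2887 * 4.1
= 66.7836 m/s


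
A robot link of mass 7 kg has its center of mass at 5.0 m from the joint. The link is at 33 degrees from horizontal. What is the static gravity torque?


tau = m*g*L*cos(angle)
= 7 * 9.81 * 5.0 * cos(33 deg)
= 7 * 9.81 * 5.0 * 0.8387
= 287.9575 Nm


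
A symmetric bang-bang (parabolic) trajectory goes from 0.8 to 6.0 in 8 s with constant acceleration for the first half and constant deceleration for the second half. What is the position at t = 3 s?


Symmetric rest-to-rest: each phase covers (pf-p0)/2 in time T/2. 0.5*a*(T/2)^2 = (pf-p0)/2 => a = 4*(pf-p0)/T^2
a = 4*(6.0-0.8)/8^2 = 0.325
t = 3 is in the acceleration phase (t <= T/2).
p = p0 + 0.5*a*t^2 = 0.8 + 0.5*0.325*3^2
= 2.2625


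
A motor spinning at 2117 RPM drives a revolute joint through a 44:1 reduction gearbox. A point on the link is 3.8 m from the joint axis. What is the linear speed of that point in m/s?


omega_motor = 2117 * 2*pi/60 = 221.6917 rad/s
omega_joint = omega_motor / 44 = 5.0384 rad/s
v = omega_joint * r = 5.0384 * 3.8
= 19.1461 m/s


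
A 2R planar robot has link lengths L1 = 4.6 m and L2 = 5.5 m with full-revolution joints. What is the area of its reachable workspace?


r_max = L1 + L2 = 10.1 m
r_min = |L1 - L2| = 0.9 m
Area = pi*(r_max^2 - r_min^2)
= pi*(102.01 - 0.81)
= pi * 101.2
= 317.9292 m^2


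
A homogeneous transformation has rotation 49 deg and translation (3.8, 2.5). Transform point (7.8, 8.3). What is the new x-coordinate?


x' = cos(theta)*px - sin(theta)*py + tx
= 0.6561*7.8 - 0.7547*8.3 + 3.8
= 2.6532


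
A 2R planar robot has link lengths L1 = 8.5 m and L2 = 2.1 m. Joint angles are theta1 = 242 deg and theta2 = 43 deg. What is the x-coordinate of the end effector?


Convert angles to radians: theta1 = 4.2237, theta2 = 0.7505
x = L1*cos(theta1) + L2*cos(theta1+theta2)
x = -3.9905 + 0.5435
x = -3.447


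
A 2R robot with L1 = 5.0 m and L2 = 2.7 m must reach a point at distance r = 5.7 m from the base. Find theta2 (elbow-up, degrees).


cos(theta2) = (r^2 - L1^2 - L2^2) / (2*L1*L2)
cos(theta2) = (32.49 - 25.0 - 7.29) / 27.0
cos(theta2) = 0.007407
theta2 = 89.5756 degrees


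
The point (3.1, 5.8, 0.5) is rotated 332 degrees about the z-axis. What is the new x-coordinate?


Rotation about z-axis: x' = x*cos(theta) - y*sin(theta)
= 3.1 * 0.8829 - 5.8 * -0.4695
= 5.4601


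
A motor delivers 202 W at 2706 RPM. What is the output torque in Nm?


omega = 2706 * 2*pi/60 = 283.3717 rad/s
tau = P / omega = 202 / 283.3717
= 0.7128 Nm


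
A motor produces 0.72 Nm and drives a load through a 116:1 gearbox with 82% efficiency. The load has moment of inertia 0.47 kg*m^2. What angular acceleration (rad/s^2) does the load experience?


tau_out = tau_motor * N * eta
= 0.72 * 116 * 0.82 = 68.4864 Nm
alpha = tau_out / I = 68.4864 / 0.47
= 145.7157 rad/s^2


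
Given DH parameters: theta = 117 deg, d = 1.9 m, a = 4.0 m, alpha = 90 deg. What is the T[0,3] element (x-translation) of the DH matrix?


T[0,3] = a * cos(theta)
= 4.0 * cos(117 deg)
= 4.0 * -0.454
= -1.816


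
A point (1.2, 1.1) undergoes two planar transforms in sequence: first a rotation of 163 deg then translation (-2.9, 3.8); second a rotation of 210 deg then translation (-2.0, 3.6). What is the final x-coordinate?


After transform 1:
x1 = cos(163)*1.2 - sin(163)*1.1 + -2.9 = -4.3692
y1 = sin(163)*1.2 + cos(163)*1.1 + 3.8 = 3.0989
After transform 2:
x2 = cos(210)*-4.3692 - sin(210)*3.0989 + -2.0
= 3.3333


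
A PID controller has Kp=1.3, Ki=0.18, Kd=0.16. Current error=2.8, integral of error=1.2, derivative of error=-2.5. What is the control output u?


u = Kp*e + Ki*int(e) + Kd*de/dt
= 1.3*2.8 + 0.18*1.2 + 0.16*(-2.5)
= 3.64 + 0.216 + -0.4
= 3.456


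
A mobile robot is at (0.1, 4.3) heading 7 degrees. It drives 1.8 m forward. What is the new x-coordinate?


x_new = x0 + d*cos(theta)
= 0.1 + 1.8*cos(7)
= 0.1 + 1.7866
= 1.8866


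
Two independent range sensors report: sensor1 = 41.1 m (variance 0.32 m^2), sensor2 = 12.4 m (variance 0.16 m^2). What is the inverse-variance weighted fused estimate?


w1 = (1/var1) / (1/var1 + 1/var2)
   = 3.125 / (3.125 + 6.25) = 0.3333
w2 = 1 - w1 = 0.6667
fused = w1*s1 + w2*s2 = 13.7 + 8.2667
= 21.9667 m


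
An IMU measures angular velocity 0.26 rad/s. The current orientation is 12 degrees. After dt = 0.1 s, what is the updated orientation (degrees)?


delta_theta = w * dt = 0.26 * 0.1 = 0.026 rad
= 1.4897 deg
theta_new = 12 + 1.4897 = 13.4897 deg


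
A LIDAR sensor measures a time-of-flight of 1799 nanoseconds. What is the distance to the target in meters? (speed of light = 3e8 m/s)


tof = 1799 ns = 1.799e-06 s
dist = c * tof / 2
= 3e8 * 1.799e-06 / 2
= 269.85 m


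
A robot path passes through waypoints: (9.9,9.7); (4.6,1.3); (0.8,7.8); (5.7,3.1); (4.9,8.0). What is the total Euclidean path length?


Segment lengths:
  seg1 = sqrt((-5.3)^2 + (-8.4)^2) = 9.9323
  seg2 = sqrt((-3.8)^2 + (6.5)^2) = 7.5293
  seg3 = sqrt((4.9)^2 + (-4.7)^2) = 6.7897
  seg4 = sqrt((-0.8)^2 + (4.9)^2) = 4.9649
Total = 29.2161


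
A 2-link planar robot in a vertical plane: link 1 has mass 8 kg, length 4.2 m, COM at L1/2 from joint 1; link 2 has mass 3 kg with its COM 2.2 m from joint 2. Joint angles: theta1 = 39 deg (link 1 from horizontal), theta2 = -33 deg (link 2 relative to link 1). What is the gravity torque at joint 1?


Horizontal distance from joint 1 to link-1 COM:
  x_c1 = (L1/2)*cos(t1) = 2.1 * 0.7771 = 1.632 m
Horizontal distance from joint 1 to link-2 COM:
  x_c2 = L1*cos(t1) + Lc2*cos(t1+t2)
       = 4.2*0.7771 + 2.2*0.9945 = 5.452 m
tau1 = m1*g*x_c1 + m2*g*x_c2
     = 8*9.81*1.632 + 3*9.81*5.452
     = 128.0799 + 160.4512
     = 288.5311 Nm


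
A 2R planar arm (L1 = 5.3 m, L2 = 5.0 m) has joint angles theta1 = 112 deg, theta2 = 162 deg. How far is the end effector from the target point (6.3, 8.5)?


End effector via forward kinematics:
x = L1*cos(t1) + L2*cos(t1+t2) = -1.6366
y = L1*sin(t1) + L2*sin(t1+t2) = -0.0737
Distance to target:
d = sqrt((6.3 - -1.6366)^2 + (8.5 - -0.0737)^2)
= sqrt(62.9901 + 73.5091)
= 11.6833 m


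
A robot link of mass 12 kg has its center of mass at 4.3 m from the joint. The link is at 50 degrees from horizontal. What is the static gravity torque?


tau = m*g*L*cos(angle)
= 12 * 9.81 * 4.3 * cos(50 deg)
= 12 * 9.81 * 4.3 * 0.6428
= 325.3765 Nm


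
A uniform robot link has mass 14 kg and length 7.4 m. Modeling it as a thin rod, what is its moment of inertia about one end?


I = (1/3) * m * L^2
= (1/3) * 14 * 7.4^2
= 0.333333 * 14 * 54.76
= 255.5467 kg*m^2


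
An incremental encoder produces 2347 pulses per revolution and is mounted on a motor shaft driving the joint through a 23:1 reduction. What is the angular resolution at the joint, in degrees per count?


counts per rev = 2347
effective counts at joint = 2347 * 23 = 53981
resolution = 360 / 53981
= 0.0067 deg/count


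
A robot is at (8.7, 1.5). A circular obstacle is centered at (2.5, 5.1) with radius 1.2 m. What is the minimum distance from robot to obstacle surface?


center_dist = sqrt((8.7-2.5)^2 + (1.5-5.1)^2)
= sqrt(38.44 + 12.96)
= 7.1694
min_dist = center_dist - radius = 7.1694 - 1.2 = 5.9694 m


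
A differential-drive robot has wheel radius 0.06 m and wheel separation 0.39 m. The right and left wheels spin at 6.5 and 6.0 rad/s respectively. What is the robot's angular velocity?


vR = r*wR = 0.06*6.5 = 0.39 m/s
vL = r*wL = 0.06*6.0 = 0.36 m/s
v = (vR+vL)/2 = 0.375 m/s
omega = (vR-vL)/L = 0.0769 rad/s
angular velocity = 0.0769 rad/s


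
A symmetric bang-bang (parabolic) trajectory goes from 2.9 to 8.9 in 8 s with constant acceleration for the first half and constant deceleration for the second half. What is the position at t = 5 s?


Symmetric rest-to-rest: each phase covers (pf-p0)/2 in time T/2. 0.5*a*(T/2)^2 = (pf-p0)/2 => a = 4*(pf-p0)/T^2
a = 4*(8.9-2.9)/8^2 = 0.375
t = 5 is in the deceleration phase (t > T/2).
p = pf - 0.5*a*(T-t)^2 = 8.9 - 0.5*0.375*3^2
= 7.2125


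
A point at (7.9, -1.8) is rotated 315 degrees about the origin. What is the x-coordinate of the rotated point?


x' = x*cos(theta) - y*sin(theta)
cos(315 deg) = 0.7071, sin(315 deg) = -0.7071
x' = 7.9 * 0.7071 - -1.8 * -0.7071
= 5.5861 - 1.2728
= 4.3134


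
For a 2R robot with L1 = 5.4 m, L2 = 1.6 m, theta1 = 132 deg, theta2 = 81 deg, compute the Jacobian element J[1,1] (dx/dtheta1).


J[1,1] = -L1*sin(t1) - L2*sin(t1+t2)
= -5.4*sin(132) - 1.6*sin(213)
= -3.1416


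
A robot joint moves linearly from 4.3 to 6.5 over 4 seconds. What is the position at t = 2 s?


s = t/T = 2/4 = 0.5
p(t) = p0 + (pf-p0)*s
= 4.3 + (6.5 - 4.3) * 0.5
= 5.4


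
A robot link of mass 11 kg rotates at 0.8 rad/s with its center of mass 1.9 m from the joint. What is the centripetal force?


F = m * omega^2 * r
= 11 * 0.8^2 * 1.9
= 11 * 0.64 * 1.9
= 13.376 N


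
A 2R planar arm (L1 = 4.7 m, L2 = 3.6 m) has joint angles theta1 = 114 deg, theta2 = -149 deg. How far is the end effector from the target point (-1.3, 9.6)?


End effector via forward kinematics:
x = L1*cos(t1) + L2*cos(t1+t2) = 1.0373
y = L1*sin(t1) + L2*sin(t1+t2) = 2.2288
Distance to target:
d = sqrt((-1.3 - 1.0373)^2 + (9.6 - 2.2288)^2)
= sqrt(5.4629 + 54.3348)
= 7.7329 m


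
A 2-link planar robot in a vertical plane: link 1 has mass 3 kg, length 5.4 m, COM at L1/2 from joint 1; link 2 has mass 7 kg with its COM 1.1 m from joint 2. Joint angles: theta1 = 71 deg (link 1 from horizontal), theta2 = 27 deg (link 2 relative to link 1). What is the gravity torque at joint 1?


Horizontal distance from joint 1 to link-1 COM:
  x_c1 = (L1/2)*cos(t1) = 2.7 * 0.3256 = 0.879 m
Horizontal distance from joint 1 to link-2 COM:
  x_c2 = L1*cos(t1) + Lc2*cos(t1+t2)
       = 5.4*0.3256 + 1.1*-0.1392 = 1.605 m
tau1 = m1*g*x_c1 + m2*g*x_c2
     = 3*9.81*0.879 + 7*9.81*1.605
     = 25.87 + 110.2138
     = 136.0838 Nm


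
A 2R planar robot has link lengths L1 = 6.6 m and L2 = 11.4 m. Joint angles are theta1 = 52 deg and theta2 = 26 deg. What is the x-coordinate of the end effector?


Convert angles to radians: theta1 = 0.9076, theta2 = 0.4538
x = L1*cos(theta1) + L2*cos(theta1+theta2)
x = 4.0634 + 2.3702
x = 6.4336


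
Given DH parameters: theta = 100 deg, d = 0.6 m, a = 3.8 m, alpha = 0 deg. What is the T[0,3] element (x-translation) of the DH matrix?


T[0,3] = a * cos(theta)
= 3.8 * cos(100 deg)
= 3.8 * -0.1736
= -0.6599


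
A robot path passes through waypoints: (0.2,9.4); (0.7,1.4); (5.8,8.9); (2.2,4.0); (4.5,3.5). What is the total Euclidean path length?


Segment lengths:
  seg1 = sqrt((0.5)^2 + (-8.0)^2) = 8.0156
  seg2 = sqrt((5.1)^2 + (7.5)^2) = 9.0697
  seg3 = sqrt((-3.6)^2 + (-4.9)^2) = 6.0803
  seg4 = sqrt((2.3)^2 + (-0.5)^2) = 2.3537
Total = 25.5194


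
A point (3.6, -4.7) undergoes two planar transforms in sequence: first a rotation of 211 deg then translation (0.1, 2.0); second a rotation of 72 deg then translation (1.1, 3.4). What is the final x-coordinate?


After transform 1:
x1 = cos(211)*3.6 - sin(211)*-4.7 + 0.1 = -5.4065
y1 = sin(211)*3.6 + cos(211)*-4.7 + 2.0 = 4.1745
After transform 2:
x2 = cos(72)*-5.4065 - sin(72)*4.1745 + 1.1
= -4.5409


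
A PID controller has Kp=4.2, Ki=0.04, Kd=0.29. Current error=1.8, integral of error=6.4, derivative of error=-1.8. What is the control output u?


u = Kp*e + Ki*int(e) + Kd*de/dt
= 4.2*1.8 + 0.04*6.4 + 0.29*(-1.8)
= 7.56 + 0.256 + -0.522
= 7.294


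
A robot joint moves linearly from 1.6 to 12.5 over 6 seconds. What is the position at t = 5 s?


s = t/T = 5/6 = 0.8333
p(t) = p0 + (pf-p0)*s
= 1.6 + (12.5 - 1.6) * 0.8333
= 10.6833


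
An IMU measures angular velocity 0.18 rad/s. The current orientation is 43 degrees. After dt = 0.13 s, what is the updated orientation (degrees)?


delta_theta = w * dt = 0.18 * 0.13 = 0.0234 rad
= 1.3407 deg
theta_new = 43 + 1.3407 = 44.3407 deg


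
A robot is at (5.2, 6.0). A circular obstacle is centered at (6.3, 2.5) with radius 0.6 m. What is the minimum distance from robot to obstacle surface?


center_dist = sqrt((5.2-6.3)^2 + (6.0-2.5)^2)
= sqrt(1.21 + 12.25)
= 3.6688
min_dist = center_dist - radius = 3.6688 - 0.6 = 3.0688 m


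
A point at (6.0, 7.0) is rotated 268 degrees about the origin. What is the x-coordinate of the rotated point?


x' = x*cos(theta) - y*sin(theta)
cos(268 deg) = -0.0349, sin(268 deg) = -0.9994
x' = 6.0 * -0.0349 - 7.0 * -0.9994
= -0.2094 - -6.9957
= 6.7863


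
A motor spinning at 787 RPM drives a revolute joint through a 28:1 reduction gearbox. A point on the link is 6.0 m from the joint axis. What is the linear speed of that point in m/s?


omega_motor = 787 * 2*pi/60 = 82.4144 rad/s
omega_joint = omega_motor / 28 = 2.9434 rad/s
v = omega_joint * r = 2.9434 * 6.0
= 17.6602 m/s


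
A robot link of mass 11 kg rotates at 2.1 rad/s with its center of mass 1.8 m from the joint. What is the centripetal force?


F = m * omega^2 * r
= 11 * 2.1^2 * 1.8
= 11 * 4.41 * 1.8
= 87.318 N


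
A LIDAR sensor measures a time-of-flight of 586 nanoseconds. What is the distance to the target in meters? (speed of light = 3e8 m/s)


tof = 586 ns = 5.86e-07 s
dist = c * tof / 2
= 3e8 * 5.86e-07 / 2
= 87.9 m


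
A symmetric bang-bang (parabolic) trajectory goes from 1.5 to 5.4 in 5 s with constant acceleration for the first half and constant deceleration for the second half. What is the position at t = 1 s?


Symmetric rest-to-rest: each phase covers (pf-p0)/2 in time T/2. 0.5*a*(T/2)^2 = (pf-p0)/2 => a = 4*(pf-p0)/T^2
a = 4*(5.4-1.5)/5^2 = 0.624
t = 1 is in the acceleration phase (t <= T/2).
p = p0 + 0.5*a*t^2 = 1.5 + 0.5*0.624*1^2
= 1.812


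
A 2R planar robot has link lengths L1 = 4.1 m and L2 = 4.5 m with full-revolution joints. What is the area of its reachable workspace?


r_max = L1 + L2 = 8.6 m
r_min = |L1 - L2| = 0.4 m
Area = pi*(r_max^2 - r_min^2)
= pi*(73.96 - 0.16)
= pi * 73.8
= 231.8495 m^2


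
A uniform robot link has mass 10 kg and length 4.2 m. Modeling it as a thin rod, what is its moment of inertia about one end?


I = (1/3) * m * L^2
= (1/3) * 10 * 4.2^2
= 0.333333 * 10 * 17.64
= 58.8 kg*m^2


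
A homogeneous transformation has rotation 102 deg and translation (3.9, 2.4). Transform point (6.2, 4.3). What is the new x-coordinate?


x' = cos(theta)*px - sin(theta)*py + tx
= -0.2079*6.2 - 0.9781*4.3 + 3.9
= -1.5951


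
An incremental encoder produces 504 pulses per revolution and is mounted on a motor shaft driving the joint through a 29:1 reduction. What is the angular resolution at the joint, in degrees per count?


counts per rev = 504
effective counts at joint = 504 * 29 = 14616
resolution = 360 / 14616
= 0.0246 deg/count


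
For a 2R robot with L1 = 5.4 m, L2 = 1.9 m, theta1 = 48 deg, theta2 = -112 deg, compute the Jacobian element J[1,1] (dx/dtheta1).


J[1,1] = -L1*sin(t1) - L2*sin(t1+t2)
= -5.4*sin(48) - 1.9*sin(-64)
= -2.3053


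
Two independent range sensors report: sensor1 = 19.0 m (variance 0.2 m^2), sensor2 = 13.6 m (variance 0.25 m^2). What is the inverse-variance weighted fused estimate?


w1 = (1/var1) / (1/var1 + 1/var2)
   = 5.0 / (5.0 + 4.0) = 0.5556
w2 = 1 - w1 = 0.4444
fused = w1*s1 + w2*s2 = 10.5556 + 6.0444
= 16.6 m


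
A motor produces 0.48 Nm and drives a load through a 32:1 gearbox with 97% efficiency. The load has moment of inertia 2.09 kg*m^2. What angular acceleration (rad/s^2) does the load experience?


tau_out = tau_motor * N * eta
= 0.48 * 32 * 0.97 = 14.8992 Nm
alpha = tau_out / I = 14.8992 / 2.09
= 7.1288 rad/s^2


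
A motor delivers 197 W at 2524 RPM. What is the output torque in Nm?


omega = 2524 * 2*pi/60 = 264.3127 rad/s
tau = P / omega = 197 / 264.3127
= 0.7453 Nm


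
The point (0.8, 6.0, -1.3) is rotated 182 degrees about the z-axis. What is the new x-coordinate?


Rotation about z-axis: x' = x*cos(theta) - y*sin(theta)
= 0.8 * -0.9994 - 6.0 * -0.0349
= -0.5901


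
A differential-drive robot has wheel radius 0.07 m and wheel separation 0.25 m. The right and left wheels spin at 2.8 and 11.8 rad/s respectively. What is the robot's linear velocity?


vR = r*wR = 0.07*2.8 = 0.196 m/s
vL = r*wL = 0.07*11.8 = 0.826 m/s
v = (vR+vL)/2 = 0.511 m/s
omega = (vR-vL)/L = -2.52 rad/s
linear velocity = 0.511 m/s


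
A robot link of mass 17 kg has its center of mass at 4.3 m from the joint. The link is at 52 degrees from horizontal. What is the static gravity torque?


tau = m*g*L*cos(angle)
= 17 * 9.81 * 4.3 * cos(52 deg)
= 17 * 9.81 * 4.3 * 0.6157
= 441.4976 Nm


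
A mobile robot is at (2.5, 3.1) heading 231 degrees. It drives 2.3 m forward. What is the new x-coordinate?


x_new = x0 + d*cos(theta)
= 2.5 + 2.3*cos(231)
= 2.5 + -1.4474
= 1.0526


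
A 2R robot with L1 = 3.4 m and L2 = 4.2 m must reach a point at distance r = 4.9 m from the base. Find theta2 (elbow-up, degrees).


cos(theta2) = (r^2 - L1^2 - L2^2) / (2*L1*L2)
cos(theta2) = (24.01 - 11.56 - 17.64) / 28.56
cos(theta2) = -0.181723
theta2 = 100.4701 degrees


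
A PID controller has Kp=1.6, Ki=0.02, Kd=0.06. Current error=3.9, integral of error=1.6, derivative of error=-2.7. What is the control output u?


u = Kp*e + Ki*int(e) + Kd*de/dt
= 1.6*3.9 + 0.02*1.6 + 0.06*(-2.7)
= 6.24 + 0.032 + -0.162
= 6.11


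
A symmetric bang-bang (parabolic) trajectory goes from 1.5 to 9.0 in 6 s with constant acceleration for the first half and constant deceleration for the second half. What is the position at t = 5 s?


Symmetric rest-to-rest: each phase covers (pf-p0)/2 in time T/2. 0.5*a*(T/2)^2 = (pf-p0)/2 => a = 4*(pf-p0)/T^2
a = 4*(9.0-1.5)/6^2 = 0.8333
t = 5 is in the deceleration phase (t > T/2).
p = pf - 0.5*a*(T-t)^2 = 9.0 - 0.5*0.8333*1^2
= 8.5833


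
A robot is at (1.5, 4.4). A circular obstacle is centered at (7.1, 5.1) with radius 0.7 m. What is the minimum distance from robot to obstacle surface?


center_dist = sqrt((1.5-7.1)^2 + (4.4-5.1)^2)
= sqrt(31.36 + 0.49)
= 5.6436
min_dist = center_dist - radius = 5.6436 - 0.7 = 4.9436 m


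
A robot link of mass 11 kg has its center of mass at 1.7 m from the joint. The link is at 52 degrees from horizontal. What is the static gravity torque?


tau = m*g*L*cos(angle)
= 11 * 9.81 * 1.7 * cos(52 deg)
= 11 * 9.81 * 1.7 * 0.6157
= 112.9413 Nm


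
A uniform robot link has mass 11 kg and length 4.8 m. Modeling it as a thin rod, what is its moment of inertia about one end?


I = (1/3) * m * L^2
= (1/3) * 11 * 4.8^2
= 0.333333 * 11 * 23.04
= 84.48 kg*m^2


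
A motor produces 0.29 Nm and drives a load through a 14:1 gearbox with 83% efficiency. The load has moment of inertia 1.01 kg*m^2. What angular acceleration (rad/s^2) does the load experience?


tau_out = tau_motor * N * eta
= 0.29 * 14 * 0.83 = 3.3698 Nm
alpha = tau_out / I = 3.3698 / 1.01
= 3.3364 rad/s^2


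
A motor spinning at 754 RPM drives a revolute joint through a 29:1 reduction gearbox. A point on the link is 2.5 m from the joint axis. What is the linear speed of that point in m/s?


omega_motor = 754 * 2*pi/60 = 78.9587 rad/s
omega_joint = omega_motor / 29 = 2.7227 rad/s
v = omega_joint * r = 2.7227 * 2.5
= 6.8068 m/s


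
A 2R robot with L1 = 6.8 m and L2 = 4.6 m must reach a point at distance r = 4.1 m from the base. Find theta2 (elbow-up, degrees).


cos(theta2) = (r^2 - L1^2 - L2^2) / (2*L1*L2)
cos(theta2) = (16.81 - 46.24 - 21.16) / 62.56
cos(theta2) = -0.808664
theta2 = 143.9656 degrees


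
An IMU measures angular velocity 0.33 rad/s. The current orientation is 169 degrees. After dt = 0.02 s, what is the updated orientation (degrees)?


delta_theta = w * dt = 0.33 * 0.02 = 0.0066 rad
= 0.3782 deg
theta_new = 169 + 0.3782 = 169.3782 deg


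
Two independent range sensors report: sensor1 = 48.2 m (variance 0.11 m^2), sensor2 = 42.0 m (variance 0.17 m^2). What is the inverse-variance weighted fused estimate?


w1 = (1/var1) / (1/var1 + 1/var2)
   = 9.0909 / (9.0909 + 5.8824) = 0.6071
w2 = 1 - w1 = 0.3929
fused = w1*s1 + w2*s2 = 29.2643 + 16.5
= 45.7643 m


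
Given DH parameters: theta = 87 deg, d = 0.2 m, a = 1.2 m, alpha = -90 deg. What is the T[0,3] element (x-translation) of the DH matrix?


T[0,3] = a * cos(theta)
= 1.2 * cos(87 deg)
= 1.2 * 0.0523
= 0.0628


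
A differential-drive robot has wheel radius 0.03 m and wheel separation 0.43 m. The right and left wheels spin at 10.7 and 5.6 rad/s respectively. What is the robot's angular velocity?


vR = r*wR = 0.03*10.7 = 0.321 m/s
vL = r*wL = 0.03*5.6 = 0.168 m/s
v = (vR+vL)/2 = 0.2445 m/s
omega = (vR-vL)/L = 0.3558 rad/s
angular velocity = 0.3558 rad/s


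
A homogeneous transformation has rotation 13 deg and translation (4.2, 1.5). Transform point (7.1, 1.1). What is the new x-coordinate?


x' = cos(theta)*px - sin(theta)*py + tx
= 0.9744*7.1 - 0.225*1.1 + 4.2
= 10.8706


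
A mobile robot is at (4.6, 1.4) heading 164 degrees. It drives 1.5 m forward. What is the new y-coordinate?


y_new = y0 + d*sin(theta)
= 1.4 + 1.5*sin(164)
= 1.4 + 0.4135
= 1.8135


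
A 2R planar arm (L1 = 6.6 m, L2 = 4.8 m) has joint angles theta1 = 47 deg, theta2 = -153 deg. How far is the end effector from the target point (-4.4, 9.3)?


End effector via forward kinematics:
x = L1*cos(t1) + L2*cos(t1+t2) = 3.1781
y = L1*sin(t1) + L2*sin(t1+t2) = 0.2129
Distance to target:
d = sqrt((-4.4 - 3.1781)^2 + (9.3 - 0.2129)^2)
= sqrt(57.4281 + 82.5758)
= 11.8323 m
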